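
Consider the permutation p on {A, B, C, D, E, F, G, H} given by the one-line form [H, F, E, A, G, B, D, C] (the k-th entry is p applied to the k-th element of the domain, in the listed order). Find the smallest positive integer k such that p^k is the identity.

6

Decomposing into disjoint cycles gives cycle lengths 6, 2.
Since disjoint cycles commute, ord(p) = lcm(6, 2) = 6.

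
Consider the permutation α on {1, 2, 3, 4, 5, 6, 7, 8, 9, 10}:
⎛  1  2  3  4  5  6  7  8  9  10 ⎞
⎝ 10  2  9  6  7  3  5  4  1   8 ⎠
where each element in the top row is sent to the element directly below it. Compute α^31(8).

3

Tracing 8 → 4 → … returns to 8 after 7 steps, so 8 lies in a 7-cycle (1 10 8 4 6 3 9).
Since the cycle has length 7, α^31 acts on it the same as α^3 (31 mod 7 = 3).
Advancing 3 steps from 8: 8 → 4 → 6 → 3.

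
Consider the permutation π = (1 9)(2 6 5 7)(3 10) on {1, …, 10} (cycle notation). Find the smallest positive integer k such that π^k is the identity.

The disjoint cycles have lengths 4, 2, 2, 1, 1.
The order is lcm(4, 2, 2) = 4.

4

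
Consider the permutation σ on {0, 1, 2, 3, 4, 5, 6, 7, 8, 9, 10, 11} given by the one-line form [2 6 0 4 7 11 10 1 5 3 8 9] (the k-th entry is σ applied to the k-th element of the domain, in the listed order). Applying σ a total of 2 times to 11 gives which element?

Tracing 11 → 9 → … returns to 11 after 10 steps, so 11 lies in a 10-cycle (1, 6, 10, 8, 5, 11, 9, 3, 4, 7).
Stepping 2 places around the cycle: 11 → 9 → 3.

3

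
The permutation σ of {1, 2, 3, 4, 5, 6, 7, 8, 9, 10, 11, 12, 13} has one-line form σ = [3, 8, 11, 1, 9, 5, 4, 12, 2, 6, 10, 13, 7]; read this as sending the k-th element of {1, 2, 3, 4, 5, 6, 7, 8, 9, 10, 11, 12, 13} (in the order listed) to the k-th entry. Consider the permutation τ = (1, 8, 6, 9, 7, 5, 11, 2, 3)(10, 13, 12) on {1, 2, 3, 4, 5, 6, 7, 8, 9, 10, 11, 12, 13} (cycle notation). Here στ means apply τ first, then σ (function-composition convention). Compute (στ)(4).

First apply τ: τ(4) = 4, then σ(4) = 1. Thus (στ)(4) = 1.

1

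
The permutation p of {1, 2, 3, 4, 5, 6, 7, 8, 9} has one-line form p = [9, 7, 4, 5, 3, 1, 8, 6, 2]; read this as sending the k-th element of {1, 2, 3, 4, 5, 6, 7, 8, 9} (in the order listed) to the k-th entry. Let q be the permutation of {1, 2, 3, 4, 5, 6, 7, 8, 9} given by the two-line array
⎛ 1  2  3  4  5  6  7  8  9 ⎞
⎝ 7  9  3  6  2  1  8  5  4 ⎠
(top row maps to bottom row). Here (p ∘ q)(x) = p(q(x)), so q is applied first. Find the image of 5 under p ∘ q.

(p ∘ q)(5) = p(q(5)). q(5) = 2, then p(2) = 7. So (p ∘ q)(5) = 7.

7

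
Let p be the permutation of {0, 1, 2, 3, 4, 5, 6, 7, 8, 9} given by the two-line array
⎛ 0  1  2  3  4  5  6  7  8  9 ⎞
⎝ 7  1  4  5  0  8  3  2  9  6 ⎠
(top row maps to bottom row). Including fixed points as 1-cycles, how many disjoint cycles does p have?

The cycle decomposition is (0 7 2 4)(1)(3 5 8 9 6), which has 3 cycles (counting 1-cycles).

3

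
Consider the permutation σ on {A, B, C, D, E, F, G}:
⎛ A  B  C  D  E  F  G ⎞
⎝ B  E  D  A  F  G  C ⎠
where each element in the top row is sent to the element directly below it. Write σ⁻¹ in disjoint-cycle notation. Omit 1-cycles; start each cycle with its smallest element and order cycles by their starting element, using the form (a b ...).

(A D C G F E B)

The cycle decomposition of σ is (A B E F G C D).
The inverse reverses every cycle; in canonical form, σ⁻¹ = (A D C G F E B).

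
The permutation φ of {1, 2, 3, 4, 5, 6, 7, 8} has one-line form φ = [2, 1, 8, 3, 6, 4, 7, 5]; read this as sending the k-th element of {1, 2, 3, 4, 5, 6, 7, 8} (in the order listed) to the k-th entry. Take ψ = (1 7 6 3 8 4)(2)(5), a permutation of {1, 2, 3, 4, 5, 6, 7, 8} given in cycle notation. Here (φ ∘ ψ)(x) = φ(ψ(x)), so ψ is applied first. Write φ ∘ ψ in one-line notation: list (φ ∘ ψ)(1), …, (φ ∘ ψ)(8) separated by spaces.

7 1 5 2 6 8 4 3

(φ ∘ ψ)(x) = φ(ψ(x)). Computing each image: φ(ψ(1)) = φ(7) = 7, φ(ψ(2)) = φ(2) = 1, φ(ψ(3)) = φ(8) = 5, φ(ψ(4)) = φ(1) = 2, φ(ψ(5)) = φ(5) = 6, φ(ψ(6)) = φ(3) = 8, φ(ψ(7)) = φ(6) = 4, φ(ψ(8)) = φ(4) = 3.
Hence φ ∘ ψ = [7 1 5 2 6 8 4 3].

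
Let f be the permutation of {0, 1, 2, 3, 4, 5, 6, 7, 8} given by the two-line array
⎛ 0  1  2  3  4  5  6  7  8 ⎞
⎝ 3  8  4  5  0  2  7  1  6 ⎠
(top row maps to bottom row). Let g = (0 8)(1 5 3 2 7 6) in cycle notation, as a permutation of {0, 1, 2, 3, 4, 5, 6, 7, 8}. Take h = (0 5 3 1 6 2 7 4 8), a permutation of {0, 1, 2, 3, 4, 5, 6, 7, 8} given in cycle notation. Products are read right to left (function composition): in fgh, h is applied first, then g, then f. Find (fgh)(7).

0

(fgh)(7) = f(g(h(7))). h(7) = 4, then g(4) = 4, then f(4) = 0, so the result is 0.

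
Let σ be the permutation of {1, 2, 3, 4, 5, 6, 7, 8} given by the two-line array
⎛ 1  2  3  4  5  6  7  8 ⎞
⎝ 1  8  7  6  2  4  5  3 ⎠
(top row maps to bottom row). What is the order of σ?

Writing σ as disjoint cycles, the cycle lengths are 5, 2, 1.
Since disjoint cycles commute, ord(σ) = lcm(5, 2) = 10.

10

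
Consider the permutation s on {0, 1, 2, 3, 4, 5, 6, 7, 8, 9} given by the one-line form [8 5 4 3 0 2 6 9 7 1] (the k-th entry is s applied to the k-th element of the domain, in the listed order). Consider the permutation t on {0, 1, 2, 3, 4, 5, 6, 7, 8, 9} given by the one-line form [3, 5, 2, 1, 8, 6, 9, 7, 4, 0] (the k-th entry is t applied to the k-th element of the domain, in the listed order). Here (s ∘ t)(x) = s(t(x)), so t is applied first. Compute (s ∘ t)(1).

(s ∘ t)(1) = s(t(1)). t(1) = 5, then s(5) = 2. So (s ∘ t)(1) = 2.

2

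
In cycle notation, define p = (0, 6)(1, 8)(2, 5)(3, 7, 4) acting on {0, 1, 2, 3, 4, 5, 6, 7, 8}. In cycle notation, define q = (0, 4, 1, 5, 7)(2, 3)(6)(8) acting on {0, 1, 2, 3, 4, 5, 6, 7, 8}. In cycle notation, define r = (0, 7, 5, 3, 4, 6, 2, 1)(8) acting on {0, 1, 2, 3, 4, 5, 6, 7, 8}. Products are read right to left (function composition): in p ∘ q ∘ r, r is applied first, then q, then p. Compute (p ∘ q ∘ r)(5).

5

(p ∘ q ∘ r)(5) = p(q(r(5))). r(5) = 3, then q(3) = 2, then p(2) = 5, so the result is 5.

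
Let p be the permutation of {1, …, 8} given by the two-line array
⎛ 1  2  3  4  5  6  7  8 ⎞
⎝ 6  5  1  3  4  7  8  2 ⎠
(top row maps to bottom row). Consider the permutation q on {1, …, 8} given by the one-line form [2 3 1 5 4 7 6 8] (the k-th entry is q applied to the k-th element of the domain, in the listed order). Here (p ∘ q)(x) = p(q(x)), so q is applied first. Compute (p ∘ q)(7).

7

First apply q: q(7) = 6, then p(6) = 7. Thus (p ∘ q)(7) = 7.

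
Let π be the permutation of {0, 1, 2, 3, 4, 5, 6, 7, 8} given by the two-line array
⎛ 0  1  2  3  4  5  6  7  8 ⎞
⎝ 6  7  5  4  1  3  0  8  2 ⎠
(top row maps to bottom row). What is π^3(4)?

8

Tracing 4 → 1 → … returns to 4 after 7 steps, so 4 lies in a 7-cycle (1, 7, 8, 2, 5, 3, 4).
Stepping 3 places around the cycle: 4 → 1 → 7 → 8.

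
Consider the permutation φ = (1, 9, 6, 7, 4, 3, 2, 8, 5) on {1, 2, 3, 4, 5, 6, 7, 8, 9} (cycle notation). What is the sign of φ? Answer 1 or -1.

The cycle lengths are 9.
A cycle of length ℓ contributes ℓ−1 transpositions, so φ is a product of 8 transpositions — even.

1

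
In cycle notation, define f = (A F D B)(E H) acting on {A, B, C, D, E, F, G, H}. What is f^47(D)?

F

D lies in the 4-cycle (A F D B).
On a 4-cycle, f^4 is the identity, so f^47 = f^3 there (47 ≡ 3 mod 4).
Advancing 3 steps from D: D → B → A → F.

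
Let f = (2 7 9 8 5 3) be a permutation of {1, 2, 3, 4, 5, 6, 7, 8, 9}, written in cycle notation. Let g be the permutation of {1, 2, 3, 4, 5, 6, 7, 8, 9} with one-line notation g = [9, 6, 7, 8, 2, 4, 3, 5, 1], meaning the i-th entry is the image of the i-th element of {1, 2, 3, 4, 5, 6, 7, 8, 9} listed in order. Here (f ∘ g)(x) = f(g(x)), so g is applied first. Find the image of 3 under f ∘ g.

9

g(3) = 7, then f(7) = 9; composing gives (f ∘ g)(3) = 9.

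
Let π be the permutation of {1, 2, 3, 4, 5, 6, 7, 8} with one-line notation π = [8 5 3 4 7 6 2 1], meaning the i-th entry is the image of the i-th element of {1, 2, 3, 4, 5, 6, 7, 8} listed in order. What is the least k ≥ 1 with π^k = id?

6

The disjoint-cycle form of π has cycle lengths 3, 2, 1, 1, 1.
Since disjoint cycles commute, ord(π) = lcm(3, 2) = 6.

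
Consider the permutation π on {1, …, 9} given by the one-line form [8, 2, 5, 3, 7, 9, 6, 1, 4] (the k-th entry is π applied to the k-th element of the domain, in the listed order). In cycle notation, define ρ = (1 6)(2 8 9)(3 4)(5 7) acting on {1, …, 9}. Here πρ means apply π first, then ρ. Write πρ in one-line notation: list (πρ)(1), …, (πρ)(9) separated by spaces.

9 8 7 4 5 2 1 6 3

For each element, apply π then ρ: 1 → 8 → 9; 2 → 2 → 8; 3 → 5 → 7; 4 → 3 → 4; 5 → 7 → 5; 6 → 9 → 2; 7 → 6 → 1; 8 → 1 → 6; 9 → 4 → 3.
So πρ in one-line form is 9 8 7 4 5 2 1 6 3.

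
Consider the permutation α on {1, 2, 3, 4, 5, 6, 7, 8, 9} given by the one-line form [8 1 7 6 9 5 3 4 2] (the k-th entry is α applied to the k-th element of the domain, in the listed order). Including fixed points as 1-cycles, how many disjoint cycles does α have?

2

The cycle decomposition is (1, 8, 4, 6, 5, 9, 2)(3, 7), which has 2 cycles (counting 1-cycles).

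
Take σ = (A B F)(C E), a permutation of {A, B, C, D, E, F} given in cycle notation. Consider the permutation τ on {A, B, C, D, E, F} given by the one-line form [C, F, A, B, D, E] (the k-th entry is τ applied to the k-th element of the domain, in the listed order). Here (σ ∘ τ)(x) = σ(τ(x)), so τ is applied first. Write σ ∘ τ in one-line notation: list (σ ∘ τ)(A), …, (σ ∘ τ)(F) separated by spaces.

E A B F D C

(σ ∘ τ)(x) = σ(τ(x)). Computing each image: σ(τ(A)) = σ(C) = E, σ(τ(B)) = σ(F) = A, σ(τ(C)) = σ(A) = B, σ(τ(D)) = σ(B) = F, σ(τ(E)) = σ(D) = D, σ(τ(F)) = σ(E) = C.
Hence σ ∘ τ = [E A B F D C].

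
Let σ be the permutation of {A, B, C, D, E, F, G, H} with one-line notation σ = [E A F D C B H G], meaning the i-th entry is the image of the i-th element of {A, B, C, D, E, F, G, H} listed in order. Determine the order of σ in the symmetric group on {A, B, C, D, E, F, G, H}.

Decomposing into disjoint cycles gives cycle lengths 5, 2, 1.
Since disjoint cycles commute, ord(σ) = lcm(5, 2) = 10.

10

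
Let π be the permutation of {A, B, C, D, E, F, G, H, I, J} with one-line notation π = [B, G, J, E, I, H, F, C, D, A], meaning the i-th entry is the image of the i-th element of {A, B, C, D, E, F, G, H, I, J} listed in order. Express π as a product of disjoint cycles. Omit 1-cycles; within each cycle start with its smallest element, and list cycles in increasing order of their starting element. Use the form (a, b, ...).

(A, B, G, F, H, C, J)(D, E, I)

From A: A → B → G → F → H → C → J → A, closing the cycle (A, B, G, F, H, C, J).
Continuing from each remaining unvisited element yields (A, B, G, F, H, C, J)(D, E, I).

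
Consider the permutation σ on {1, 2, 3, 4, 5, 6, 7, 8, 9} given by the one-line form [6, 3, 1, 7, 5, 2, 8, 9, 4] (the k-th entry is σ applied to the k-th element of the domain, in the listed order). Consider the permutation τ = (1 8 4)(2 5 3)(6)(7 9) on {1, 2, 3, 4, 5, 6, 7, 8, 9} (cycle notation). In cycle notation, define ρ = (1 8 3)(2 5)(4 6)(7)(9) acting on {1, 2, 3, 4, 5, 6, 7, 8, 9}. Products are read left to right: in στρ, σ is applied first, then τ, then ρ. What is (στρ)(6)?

2

(στρ)(6) = ρ(τ(σ(6))). σ(6) = 2, then τ(2) = 5, then ρ(5) = 2, so the result is 2.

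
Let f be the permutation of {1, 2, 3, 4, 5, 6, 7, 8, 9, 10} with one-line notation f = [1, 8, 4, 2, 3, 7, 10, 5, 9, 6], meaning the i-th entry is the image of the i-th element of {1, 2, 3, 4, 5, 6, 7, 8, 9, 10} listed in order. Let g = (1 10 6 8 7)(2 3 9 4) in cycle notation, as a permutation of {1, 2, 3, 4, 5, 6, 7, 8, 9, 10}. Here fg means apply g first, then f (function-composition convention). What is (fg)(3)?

g(3) = 9, then f(9) = 9; composing gives (fg)(3) = 9.

9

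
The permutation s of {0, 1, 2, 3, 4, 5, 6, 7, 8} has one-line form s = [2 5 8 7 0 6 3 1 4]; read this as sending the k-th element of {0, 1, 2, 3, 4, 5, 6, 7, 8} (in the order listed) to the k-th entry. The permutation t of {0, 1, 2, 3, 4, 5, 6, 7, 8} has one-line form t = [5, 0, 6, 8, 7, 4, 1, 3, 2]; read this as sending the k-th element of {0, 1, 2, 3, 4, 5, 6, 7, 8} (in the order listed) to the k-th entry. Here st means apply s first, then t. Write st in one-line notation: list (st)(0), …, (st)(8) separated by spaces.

6 4 2 3 5 1 8 0 7

(st)(x) = t(s(x)). Computing each image: t(s(0)) = t(2) = 6, t(s(1)) = t(5) = 4, t(s(2)) = t(8) = 2, t(s(3)) = t(7) = 3, t(s(4)) = t(0) = 5, t(s(5)) = t(6) = 1, t(s(6)) = t(3) = 8, t(s(7)) = t(1) = 0, t(s(8)) = t(4) = 7.
Hence st = [6 4 2 3 5 1 8 0 7].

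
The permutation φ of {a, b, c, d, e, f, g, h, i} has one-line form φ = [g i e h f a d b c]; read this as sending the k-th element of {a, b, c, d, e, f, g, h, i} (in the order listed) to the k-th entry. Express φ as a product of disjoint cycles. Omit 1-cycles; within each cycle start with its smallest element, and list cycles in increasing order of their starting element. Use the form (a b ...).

(a g d h b i c e f)

From a: a → g → d → h → b → i → c → e → f → a, closing the cycle (a g d h b i c e f).
Continuing from each remaining unvisited element yields (a g d h b i c e f).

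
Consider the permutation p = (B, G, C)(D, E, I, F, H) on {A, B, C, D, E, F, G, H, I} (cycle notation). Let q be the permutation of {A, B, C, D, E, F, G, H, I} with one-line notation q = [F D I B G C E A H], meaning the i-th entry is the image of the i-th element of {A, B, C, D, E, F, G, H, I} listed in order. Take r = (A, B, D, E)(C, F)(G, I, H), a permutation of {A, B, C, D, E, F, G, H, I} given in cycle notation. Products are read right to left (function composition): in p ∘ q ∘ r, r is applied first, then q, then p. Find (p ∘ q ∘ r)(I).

(p ∘ q ∘ r)(I) = p(q(r(I))). r(I) = H, then q(H) = A, then p(A) = A, so the result is A.

A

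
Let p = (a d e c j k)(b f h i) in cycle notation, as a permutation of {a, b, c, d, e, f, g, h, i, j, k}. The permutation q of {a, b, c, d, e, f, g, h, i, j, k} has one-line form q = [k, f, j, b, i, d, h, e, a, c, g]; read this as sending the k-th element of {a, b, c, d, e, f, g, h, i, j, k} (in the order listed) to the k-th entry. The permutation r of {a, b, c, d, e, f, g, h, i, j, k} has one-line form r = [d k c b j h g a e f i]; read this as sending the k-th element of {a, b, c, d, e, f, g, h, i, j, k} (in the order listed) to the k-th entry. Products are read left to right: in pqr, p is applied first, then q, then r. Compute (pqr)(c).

(pqr)(c) = r(q(p(c))). p(c) = j, then q(j) = c, then r(c) = c, so the result is c.

c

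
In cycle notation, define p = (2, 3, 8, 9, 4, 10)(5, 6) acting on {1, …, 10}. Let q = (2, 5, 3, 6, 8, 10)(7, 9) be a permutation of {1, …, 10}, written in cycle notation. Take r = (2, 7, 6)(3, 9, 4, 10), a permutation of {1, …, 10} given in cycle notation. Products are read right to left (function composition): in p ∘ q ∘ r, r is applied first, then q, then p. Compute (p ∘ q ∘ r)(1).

Chase 1: r(1) = 1; q(1) = 1; p(1) = 1. Hence (p ∘ q ∘ r)(1) = 1.

1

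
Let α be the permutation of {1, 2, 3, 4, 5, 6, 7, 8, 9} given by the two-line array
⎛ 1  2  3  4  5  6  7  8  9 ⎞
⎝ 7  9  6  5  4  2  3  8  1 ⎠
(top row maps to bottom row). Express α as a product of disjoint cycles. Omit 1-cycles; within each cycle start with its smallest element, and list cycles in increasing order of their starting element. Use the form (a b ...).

(1 7 3 6 2 9)(4 5)

From 1: 1 → 7 → 3 → 6 → 2 → 9 → 1, closing the cycle (1 7 3 6 2 9).
Continuing from each remaining unvisited element yields (1 7 3 6 2 9)(4 5).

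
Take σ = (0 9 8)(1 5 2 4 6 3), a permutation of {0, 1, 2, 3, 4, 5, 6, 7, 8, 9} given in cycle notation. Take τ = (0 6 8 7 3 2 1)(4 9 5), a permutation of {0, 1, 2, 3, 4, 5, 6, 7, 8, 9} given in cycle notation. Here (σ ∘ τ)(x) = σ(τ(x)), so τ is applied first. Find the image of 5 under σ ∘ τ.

First apply τ: τ(5) = 4, then σ(4) = 6. Thus (σ ∘ τ)(5) = 6.

6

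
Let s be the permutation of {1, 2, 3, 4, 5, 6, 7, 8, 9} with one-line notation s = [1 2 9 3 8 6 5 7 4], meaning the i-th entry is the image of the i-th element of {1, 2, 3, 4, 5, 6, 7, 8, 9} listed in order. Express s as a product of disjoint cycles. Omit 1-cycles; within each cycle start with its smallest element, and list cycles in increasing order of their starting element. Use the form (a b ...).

Start at 3 and follow images: 3 → 9 → 4 → 3, giving the cycle (3 9 4).
Continuing from each remaining unvisited element yields (3 9 4)(5 8 7).

(3 9 4)(5 8 7)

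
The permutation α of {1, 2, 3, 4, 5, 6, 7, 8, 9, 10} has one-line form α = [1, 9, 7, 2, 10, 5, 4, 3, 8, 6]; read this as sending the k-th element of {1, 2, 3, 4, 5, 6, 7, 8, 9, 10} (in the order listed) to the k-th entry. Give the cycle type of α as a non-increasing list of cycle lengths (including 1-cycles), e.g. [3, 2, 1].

The disjoint cycles are (1)(2 9 8 3 7 4)(5 10 6), with lengths 6, 3, 1 in non-increasing order.

[6, 3, 1]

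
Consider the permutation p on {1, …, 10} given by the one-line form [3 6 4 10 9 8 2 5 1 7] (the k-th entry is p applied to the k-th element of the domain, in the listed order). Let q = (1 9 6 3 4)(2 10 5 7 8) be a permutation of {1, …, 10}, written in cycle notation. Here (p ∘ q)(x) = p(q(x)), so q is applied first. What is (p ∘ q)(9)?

8

(p ∘ q)(9) = p(q(9)). q(9) = 6, then p(6) = 8. So (p ∘ q)(9) = 8.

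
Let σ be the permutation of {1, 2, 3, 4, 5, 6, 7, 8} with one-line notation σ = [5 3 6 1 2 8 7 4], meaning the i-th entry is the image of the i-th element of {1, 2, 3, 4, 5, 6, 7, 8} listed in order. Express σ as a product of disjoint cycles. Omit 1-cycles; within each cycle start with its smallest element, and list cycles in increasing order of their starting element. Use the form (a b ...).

Iterating σ from 1 gives 1 → 5 → 2 → 3 → 6 → 8 → 4 → 1; that is the 7-cycle (1 5 2 3 6 8 4).
Repeating from the next unused element and collecting all non-trivial cycles gives (1 5 2 3 6 8 4).

(1 5 2 3 6 8 4)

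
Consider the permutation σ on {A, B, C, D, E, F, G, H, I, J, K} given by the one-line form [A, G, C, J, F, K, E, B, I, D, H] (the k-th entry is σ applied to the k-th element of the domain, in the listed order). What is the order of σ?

6

Decomposing into disjoint cycles gives cycle lengths 6, 2, 1, 1, 1.
The order is lcm(6, 2) = 6.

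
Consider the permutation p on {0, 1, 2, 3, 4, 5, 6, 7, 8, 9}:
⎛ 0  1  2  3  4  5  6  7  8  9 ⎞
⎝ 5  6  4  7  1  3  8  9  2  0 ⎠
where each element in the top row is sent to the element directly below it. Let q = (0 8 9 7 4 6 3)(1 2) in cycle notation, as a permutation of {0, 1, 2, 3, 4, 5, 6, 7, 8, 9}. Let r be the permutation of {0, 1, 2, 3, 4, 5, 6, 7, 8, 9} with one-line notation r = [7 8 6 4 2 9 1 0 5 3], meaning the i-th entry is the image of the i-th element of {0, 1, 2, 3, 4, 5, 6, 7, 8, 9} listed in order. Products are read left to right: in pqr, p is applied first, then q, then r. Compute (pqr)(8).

8

Chase 8: p(8) = 2; q(2) = 1; r(1) = 8. Hence (pqr)(8) = 8.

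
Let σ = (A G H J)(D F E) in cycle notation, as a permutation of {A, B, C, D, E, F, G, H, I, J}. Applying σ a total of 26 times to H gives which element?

H lies in the 4-cycle (A G H J).
Powers repeat with period 4 on this cycle, and 26 mod 4 = 2, so σ^26(H) = σ^2(H).
Stepping 2 places around the cycle: H → J → A.

A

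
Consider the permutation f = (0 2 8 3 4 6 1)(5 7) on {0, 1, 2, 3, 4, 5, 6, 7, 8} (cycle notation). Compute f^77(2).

2 lies in the 7-cycle (0 2 8 3 4 6 1).
On a 7-cycle, f^7 is the identity, so f^77 = f^0 there (77 ≡ 0 mod 7).
So f^77(2) = 2.

2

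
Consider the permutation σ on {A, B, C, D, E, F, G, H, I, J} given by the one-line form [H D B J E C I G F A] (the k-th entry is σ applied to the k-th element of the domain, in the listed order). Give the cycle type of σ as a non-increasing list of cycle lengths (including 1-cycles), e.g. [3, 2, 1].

The disjoint cycles are (A H G I F C B D J)(E), with lengths 9, 1 in non-increasing order.

[9, 1]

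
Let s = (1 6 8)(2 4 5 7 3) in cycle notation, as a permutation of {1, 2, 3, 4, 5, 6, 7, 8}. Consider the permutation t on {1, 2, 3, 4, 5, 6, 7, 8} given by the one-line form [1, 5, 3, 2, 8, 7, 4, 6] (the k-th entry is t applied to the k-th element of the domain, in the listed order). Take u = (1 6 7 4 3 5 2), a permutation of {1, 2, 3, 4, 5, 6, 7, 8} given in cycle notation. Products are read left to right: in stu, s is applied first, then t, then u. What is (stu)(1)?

Chase 1: s(1) = 6; t(6) = 7; u(7) = 4. Hence (stu)(1) = 4.

4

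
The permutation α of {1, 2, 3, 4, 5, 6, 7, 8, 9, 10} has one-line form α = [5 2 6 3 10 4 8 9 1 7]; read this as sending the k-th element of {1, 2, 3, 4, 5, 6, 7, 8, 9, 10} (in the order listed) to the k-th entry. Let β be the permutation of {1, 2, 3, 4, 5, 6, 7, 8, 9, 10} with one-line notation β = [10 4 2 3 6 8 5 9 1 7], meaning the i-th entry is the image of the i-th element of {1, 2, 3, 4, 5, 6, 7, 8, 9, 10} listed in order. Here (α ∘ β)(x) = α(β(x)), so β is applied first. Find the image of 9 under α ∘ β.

5

β(9) = 1, then α(1) = 5; composing gives (α ∘ β)(9) = 5.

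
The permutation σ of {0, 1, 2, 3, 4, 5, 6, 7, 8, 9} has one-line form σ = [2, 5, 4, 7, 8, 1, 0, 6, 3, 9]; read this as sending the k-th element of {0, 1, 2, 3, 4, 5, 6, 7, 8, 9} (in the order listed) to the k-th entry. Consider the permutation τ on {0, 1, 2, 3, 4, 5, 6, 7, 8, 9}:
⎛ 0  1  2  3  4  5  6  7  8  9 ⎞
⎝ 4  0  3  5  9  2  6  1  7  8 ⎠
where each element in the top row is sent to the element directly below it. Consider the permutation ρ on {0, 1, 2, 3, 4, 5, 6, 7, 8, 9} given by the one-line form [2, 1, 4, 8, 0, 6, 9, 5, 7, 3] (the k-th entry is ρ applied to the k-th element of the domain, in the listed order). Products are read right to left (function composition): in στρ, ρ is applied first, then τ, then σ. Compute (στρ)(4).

8

(στρ)(4) = σ(τ(ρ(4))). ρ(4) = 0, then τ(0) = 4, then σ(4) = 8, so the result is 8.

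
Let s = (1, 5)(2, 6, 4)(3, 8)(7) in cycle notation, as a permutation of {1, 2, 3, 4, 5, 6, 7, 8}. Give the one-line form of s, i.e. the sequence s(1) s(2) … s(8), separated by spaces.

5 6 8 2 1 4 7 3

Each element maps to the next entry in its cycle (wrapping to the front): 1→5, 2→6, 3→8, 4→2, 5→1, 6→4, 7→7, 8→3.
Listing these in domain order gives 5 6 8 2 1 4 7 3.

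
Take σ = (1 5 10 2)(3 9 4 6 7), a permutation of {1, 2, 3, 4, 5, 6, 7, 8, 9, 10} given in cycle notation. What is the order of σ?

The disjoint cycles have lengths 5, 4, 1.
The order of σ is the least common multiple of its cycle lengths: lcm(5, 4) = 20.

20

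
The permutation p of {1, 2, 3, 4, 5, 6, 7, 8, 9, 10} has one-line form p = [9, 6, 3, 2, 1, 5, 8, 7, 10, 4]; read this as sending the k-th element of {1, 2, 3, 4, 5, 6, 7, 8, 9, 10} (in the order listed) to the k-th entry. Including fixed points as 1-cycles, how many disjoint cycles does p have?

The cycle decomposition is (1, 9, 10, 4, 2, 6, 5)(3)(7, 8), which has 3 cycles (counting 1-cycles).

3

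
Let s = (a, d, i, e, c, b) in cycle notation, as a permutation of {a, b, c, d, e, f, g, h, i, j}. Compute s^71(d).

d lies in the 6-cycle (a, d, i, e, c, b).
On a 6-cycle, s^6 is the identity, so s^71 = s^5 there (71 ≡ 5 mod 6).
Advancing 5 steps from d: d → i → e → c → b → a.

a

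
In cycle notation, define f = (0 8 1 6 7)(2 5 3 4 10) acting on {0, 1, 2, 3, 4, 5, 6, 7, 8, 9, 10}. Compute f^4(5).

5 lies in the 5-cycle (2 5 3 4 10).
Stepping 4 places around the cycle: 5 → 3 → 4 → 10 → 2.

2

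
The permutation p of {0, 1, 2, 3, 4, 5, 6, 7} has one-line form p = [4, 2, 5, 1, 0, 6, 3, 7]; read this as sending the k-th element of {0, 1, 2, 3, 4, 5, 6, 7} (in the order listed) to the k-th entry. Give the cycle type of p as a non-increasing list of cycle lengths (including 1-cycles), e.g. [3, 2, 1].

The disjoint cycles are (0 4)(1 2 5 6 3)(7), with lengths 5, 2, 1 in non-increasing order.

[5, 2, 1]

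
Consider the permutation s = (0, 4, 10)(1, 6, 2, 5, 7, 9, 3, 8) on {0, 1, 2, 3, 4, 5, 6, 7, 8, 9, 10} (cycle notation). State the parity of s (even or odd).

odd

The cycle lengths are 8, 3.
A cycle is odd iff its length is even; s has 1 even-length cycle, so sgn(s) = (−1)^1 and s is odd.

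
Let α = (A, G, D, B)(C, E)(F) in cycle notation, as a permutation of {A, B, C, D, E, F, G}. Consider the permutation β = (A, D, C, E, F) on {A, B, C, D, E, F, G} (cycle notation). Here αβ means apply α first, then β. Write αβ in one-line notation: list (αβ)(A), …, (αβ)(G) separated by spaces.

G D F B E A C

(αβ)(x) = β(α(x)). Computing each image: β(α(A)) = β(G) = G, β(α(B)) = β(A) = D, β(α(C)) = β(E) = F, β(α(D)) = β(B) = B, β(α(E)) = β(C) = E, β(α(F)) = β(F) = A, β(α(G)) = β(D) = C.
Hence αβ = [G D F B E A C].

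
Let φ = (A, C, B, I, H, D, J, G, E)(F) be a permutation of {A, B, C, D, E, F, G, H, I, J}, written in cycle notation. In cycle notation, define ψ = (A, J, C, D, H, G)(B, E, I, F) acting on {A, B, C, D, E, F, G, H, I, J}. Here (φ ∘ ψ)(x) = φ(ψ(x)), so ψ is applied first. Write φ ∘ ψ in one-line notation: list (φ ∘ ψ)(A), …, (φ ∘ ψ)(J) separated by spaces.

G A J D H I C E F B

(φ ∘ ψ)(x) = φ(ψ(x)). Computing each image: φ(ψ(A)) = φ(J) = G, φ(ψ(B)) = φ(E) = A, φ(ψ(C)) = φ(D) = J, φ(ψ(D)) = φ(H) = D, φ(ψ(E)) = φ(I) = H, φ(ψ(F)) = φ(B) = I, φ(ψ(G)) = φ(A) = C, φ(ψ(H)) = φ(G) = E, φ(ψ(I)) = φ(F) = F, φ(ψ(J)) = φ(C) = B.
Hence φ ∘ ψ = [G A J D H I C E F B].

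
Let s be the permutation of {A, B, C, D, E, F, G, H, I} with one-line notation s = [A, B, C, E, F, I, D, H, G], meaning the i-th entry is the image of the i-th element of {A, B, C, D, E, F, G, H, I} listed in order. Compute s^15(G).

G

Tracing G → D → … returns to G after 5 steps, so G lies in a 5-cycle (D E F I G).
Powers repeat with period 5 on this cycle, and 15 mod 5 = 0, so s^15(G) = s^0(G).
So s^15(G) = G.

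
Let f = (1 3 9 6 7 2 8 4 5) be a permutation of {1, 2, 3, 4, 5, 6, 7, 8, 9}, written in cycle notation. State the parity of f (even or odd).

even

The cycle lengths are 9.
A cycle is odd iff its length is even; f has 0 even-length cycles, so sgn(f) = (−1)^0 and f is even.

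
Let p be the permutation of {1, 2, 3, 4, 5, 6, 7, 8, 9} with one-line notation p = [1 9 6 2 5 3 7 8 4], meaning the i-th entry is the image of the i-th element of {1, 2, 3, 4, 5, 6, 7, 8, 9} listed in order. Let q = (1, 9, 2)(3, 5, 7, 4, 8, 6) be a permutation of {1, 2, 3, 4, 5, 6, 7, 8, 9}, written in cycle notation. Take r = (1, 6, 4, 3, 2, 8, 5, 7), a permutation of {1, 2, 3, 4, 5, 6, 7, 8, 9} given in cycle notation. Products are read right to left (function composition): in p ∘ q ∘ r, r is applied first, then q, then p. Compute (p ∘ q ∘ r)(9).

9

Apply the permutations in order: r(9) = 9, then q(9) = 2, then p(2) = 9. So (p ∘ q ∘ r)(9) = 9.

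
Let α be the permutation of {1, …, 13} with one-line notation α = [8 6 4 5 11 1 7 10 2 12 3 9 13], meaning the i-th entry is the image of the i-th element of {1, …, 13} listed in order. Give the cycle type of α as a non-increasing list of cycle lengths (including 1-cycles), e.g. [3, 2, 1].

The disjoint cycles are (1 8 10 12 9 2 6)(3 4 5 11)(7)(13), with lengths 7, 4, 1, 1 in non-increasing order.

[7, 4, 1, 1]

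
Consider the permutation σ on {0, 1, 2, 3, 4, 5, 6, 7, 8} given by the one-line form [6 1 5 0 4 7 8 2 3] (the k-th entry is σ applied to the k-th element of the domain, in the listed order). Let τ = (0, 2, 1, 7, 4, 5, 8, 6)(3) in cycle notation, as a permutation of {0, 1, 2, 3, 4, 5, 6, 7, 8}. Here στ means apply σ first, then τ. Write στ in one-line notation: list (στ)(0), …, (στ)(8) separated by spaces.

0 7 8 2 5 4 6 1 3

(στ)(x) = τ(σ(x)). Computing each image: τ(σ(0)) = τ(6) = 0, τ(σ(1)) = τ(1) = 7, τ(σ(2)) = τ(5) = 8, τ(σ(3)) = τ(0) = 2, τ(σ(4)) = τ(4) = 5, τ(σ(5)) = τ(7) = 4, τ(σ(6)) = τ(8) = 6, τ(σ(7)) = τ(2) = 1, τ(σ(8)) = τ(3) = 3.
Hence στ = [0 7 8 2 5 4 6 1 3].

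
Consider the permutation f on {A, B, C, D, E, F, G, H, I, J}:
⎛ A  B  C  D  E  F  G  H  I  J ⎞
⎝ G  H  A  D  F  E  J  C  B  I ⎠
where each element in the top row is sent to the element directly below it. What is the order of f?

14

Decomposing into disjoint cycles gives cycle lengths 7, 2, 1.
The order is lcm(7, 2) = 14.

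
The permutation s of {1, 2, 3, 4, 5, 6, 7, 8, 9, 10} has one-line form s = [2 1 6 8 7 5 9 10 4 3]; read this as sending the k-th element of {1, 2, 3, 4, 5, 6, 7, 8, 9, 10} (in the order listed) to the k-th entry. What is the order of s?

8

The disjoint-cycle form of s has cycle lengths 8, 2.
The order is lcm(8, 2) = 8.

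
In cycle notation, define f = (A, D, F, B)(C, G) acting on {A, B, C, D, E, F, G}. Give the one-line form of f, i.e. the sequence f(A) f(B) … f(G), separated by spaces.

Each element maps to the next entry in its cycle (wrapping to the front): A↦D, B↦A, C↦G, D↦F, E↦E, F↦B, G↦C.
Listing these in domain order gives D A G F E B C.

D A G F E B C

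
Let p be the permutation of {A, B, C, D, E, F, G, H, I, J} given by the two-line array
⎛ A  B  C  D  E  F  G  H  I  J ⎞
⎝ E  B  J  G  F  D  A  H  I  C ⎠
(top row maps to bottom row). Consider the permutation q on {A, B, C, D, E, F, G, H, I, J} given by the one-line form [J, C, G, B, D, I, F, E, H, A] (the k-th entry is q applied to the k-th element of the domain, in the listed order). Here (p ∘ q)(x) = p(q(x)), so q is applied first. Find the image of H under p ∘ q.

F

q(H) = E, then p(E) = F; composing gives (p ∘ q)(H) = F.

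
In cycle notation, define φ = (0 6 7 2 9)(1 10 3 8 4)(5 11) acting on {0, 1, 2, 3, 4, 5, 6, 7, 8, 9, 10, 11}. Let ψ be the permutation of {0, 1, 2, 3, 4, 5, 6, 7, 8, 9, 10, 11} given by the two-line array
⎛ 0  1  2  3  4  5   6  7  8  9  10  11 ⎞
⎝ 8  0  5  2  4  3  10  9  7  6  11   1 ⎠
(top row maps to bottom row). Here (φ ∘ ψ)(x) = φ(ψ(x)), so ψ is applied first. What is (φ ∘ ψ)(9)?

7

(φ ∘ ψ)(9) = φ(ψ(9)). ψ(9) = 6, then φ(6) = 7. So (φ ∘ ψ)(9) = 7.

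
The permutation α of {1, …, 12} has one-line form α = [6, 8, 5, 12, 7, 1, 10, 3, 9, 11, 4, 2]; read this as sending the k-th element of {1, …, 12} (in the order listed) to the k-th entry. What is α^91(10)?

Tracing 10 → 11 → … returns to 10 after 9 steps, so 10 lies in a 9-cycle (2, 8, 3, 5, 7, 10, 11, 4, 12).
Powers repeat with period 9 on this cycle, and 91 mod 9 = 1, so α^91(10) = α^1(10).
Advancing 1 step from 10: 10 → 11.

11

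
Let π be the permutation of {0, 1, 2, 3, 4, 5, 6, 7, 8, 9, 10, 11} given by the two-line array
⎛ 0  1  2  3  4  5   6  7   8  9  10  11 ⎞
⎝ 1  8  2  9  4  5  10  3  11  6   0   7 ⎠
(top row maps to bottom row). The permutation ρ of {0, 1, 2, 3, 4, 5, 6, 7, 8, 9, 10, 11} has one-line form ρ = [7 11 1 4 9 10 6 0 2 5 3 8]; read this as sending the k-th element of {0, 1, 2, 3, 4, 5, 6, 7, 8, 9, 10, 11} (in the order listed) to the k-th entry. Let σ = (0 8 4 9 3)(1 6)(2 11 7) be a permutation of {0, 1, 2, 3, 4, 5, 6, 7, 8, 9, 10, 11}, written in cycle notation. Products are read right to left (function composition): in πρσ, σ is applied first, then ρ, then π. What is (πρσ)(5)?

Apply the permutations in order: σ(5) = 5, then ρ(5) = 10, then π(10) = 0. So (πρσ)(5) = 0.

0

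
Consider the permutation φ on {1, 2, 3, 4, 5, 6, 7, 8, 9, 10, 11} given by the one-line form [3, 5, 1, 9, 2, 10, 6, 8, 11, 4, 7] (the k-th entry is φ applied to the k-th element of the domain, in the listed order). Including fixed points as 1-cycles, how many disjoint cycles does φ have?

4

The cycle decomposition is (1, 3)(2, 5)(4, 9, 11, 7, 6, 10)(8), which has 4 cycles (counting 1-cycles).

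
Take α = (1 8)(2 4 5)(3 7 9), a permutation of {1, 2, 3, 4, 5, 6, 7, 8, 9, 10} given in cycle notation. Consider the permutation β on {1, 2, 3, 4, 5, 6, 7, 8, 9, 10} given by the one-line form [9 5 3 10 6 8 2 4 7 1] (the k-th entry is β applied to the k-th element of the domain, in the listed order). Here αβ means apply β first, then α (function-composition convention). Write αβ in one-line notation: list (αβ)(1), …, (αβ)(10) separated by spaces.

3 2 7 10 6 1 4 5 9 8

For each element, apply β then α: 1 → 9 → 3; 2 → 5 → 2; 3 → 3 → 7; 4 → 10 → 10; 5 → 6 → 6; 6 → 8 → 1; 7 → 2 → 4; 8 → 4 → 5; 9 → 7 → 9; 10 → 1 → 8.
So αβ in one-line form is 3 2 7 10 6 1 4 5 9 8.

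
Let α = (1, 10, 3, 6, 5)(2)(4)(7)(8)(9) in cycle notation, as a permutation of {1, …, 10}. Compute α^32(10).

6

10 lies in the 5-cycle (1, 10, 3, 6, 5).
On a 5-cycle, α^5 is the identity, so α^32 = α^2 there (32 ≡ 2 mod 5).
Advancing 2 steps from 10: 10 → 3 → 6.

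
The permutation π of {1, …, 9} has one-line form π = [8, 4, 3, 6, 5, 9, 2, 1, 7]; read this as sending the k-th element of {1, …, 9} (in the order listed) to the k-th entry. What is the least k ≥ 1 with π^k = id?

Writing π as disjoint cycles, the cycle lengths are 5, 2, 1, 1.
Since disjoint cycles commute, ord(π) = lcm(5, 2) = 10.

10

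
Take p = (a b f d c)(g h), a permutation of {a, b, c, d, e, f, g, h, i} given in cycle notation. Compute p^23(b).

b lies in the 5-cycle (a b f d c).
Since the cycle has length 5, p^23 acts on it the same as p^3 (23 mod 5 = 3).
Advancing 3 steps from b: b → f → d → c.

c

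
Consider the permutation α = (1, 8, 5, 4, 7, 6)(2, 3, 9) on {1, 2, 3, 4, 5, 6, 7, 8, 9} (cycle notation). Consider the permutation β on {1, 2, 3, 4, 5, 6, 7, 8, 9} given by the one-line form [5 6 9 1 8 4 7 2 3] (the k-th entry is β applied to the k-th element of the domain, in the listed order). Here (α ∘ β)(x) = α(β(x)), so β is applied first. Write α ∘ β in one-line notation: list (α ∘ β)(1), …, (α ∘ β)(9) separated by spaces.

4 1 2 8 5 7 6 3 9

(α ∘ β)(x) = α(β(x)). Computing each image: α(β(1)) = α(5) = 4, α(β(2)) = α(6) = 1, α(β(3)) = α(9) = 2, α(β(4)) = α(1) = 8, α(β(5)) = α(8) = 5, α(β(6)) = α(4) = 7, α(β(7)) = α(7) = 6, α(β(8)) = α(2) = 3, α(β(9)) = α(3) = 9.
Hence α ∘ β = [4 1 2 8 5 7 6 3 9].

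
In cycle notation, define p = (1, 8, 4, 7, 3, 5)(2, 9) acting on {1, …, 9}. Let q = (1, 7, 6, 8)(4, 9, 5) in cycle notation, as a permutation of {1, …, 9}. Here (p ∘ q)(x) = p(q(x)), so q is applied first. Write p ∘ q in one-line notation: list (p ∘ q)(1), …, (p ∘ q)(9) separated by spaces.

(p ∘ q)(x) = p(q(x)). Computing each image: p(q(1)) = p(7) = 3, p(q(2)) = p(2) = 9, p(q(3)) = p(3) = 5, p(q(4)) = p(9) = 2, p(q(5)) = p(4) = 7, p(q(6)) = p(8) = 4, p(q(7)) = p(6) = 6, p(q(8)) = p(1) = 8, p(q(9)) = p(5) = 1.
Hence p ∘ q = [3 9 5 2 7 4 6 8 1].

3 9 5 2 7 4 6 8 1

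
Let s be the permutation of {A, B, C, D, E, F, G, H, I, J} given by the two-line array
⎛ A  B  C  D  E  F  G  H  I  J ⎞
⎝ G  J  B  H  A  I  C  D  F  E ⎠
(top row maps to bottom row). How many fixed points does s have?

0

No element satisfies s(x) = x, so there are 0 fixed points.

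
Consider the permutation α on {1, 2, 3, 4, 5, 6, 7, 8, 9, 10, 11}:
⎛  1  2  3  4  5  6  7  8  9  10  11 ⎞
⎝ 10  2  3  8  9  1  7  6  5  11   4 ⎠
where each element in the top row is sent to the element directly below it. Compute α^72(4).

4

Tracing 4 → 8 → … returns to 4 after 6 steps, so 4 lies in a 6-cycle (1 10 11 4 8 6).
Since the cycle has length 6, α^72 acts on it the same as α^0 (72 mod 6 = 0).
So α^72(4) = 4.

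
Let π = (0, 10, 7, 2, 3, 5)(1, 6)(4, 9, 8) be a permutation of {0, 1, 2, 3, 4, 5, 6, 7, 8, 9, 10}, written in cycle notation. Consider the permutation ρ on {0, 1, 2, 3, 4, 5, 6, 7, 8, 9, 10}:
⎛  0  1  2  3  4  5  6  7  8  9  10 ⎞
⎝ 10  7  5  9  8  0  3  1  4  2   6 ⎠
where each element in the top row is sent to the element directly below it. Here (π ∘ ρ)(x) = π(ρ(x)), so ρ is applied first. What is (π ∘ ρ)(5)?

ρ(5) = 0, then π(0) = 10; composing gives (π ∘ ρ)(5) = 10.

10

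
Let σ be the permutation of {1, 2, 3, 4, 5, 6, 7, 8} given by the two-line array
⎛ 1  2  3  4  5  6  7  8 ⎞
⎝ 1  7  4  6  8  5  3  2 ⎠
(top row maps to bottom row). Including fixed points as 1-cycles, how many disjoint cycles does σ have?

2

The cycle decomposition is (1)(2 7 3 4 6 5 8), which has 2 cycles (counting 1-cycles).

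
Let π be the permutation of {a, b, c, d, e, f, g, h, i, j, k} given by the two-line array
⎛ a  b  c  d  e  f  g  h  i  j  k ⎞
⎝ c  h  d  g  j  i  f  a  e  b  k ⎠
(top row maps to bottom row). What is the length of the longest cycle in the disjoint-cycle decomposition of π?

Decomposing into disjoint cycles gives (a, c, d, g, f, i, e, j, b, h); the longest has length 10.

10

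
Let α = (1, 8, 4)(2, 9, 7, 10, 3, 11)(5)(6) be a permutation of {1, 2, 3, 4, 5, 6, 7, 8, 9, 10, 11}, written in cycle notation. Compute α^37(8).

8 lies in the 3-cycle (1, 8, 4).
On a 3-cycle, α^3 is the identity, so α^37 = α^1 there (37 ≡ 1 mod 3).
Stepping 1 place around the cycle: 8 → 4.

4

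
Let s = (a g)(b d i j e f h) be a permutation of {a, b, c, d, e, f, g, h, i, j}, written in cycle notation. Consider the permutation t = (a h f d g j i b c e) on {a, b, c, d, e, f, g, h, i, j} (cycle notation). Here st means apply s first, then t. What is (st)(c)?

e

First apply s: s(c) = c, then t(c) = e. Thus (st)(c) = e.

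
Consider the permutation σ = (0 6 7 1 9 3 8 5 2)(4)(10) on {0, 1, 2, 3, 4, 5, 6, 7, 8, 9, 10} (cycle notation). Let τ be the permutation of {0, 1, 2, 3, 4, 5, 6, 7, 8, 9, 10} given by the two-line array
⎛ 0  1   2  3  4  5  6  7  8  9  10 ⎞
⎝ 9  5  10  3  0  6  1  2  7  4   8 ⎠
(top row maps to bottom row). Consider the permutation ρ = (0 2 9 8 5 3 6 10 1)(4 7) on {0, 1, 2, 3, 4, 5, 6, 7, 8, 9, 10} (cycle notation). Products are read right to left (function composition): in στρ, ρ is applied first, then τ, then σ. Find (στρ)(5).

Apply the permutations in order: ρ(5) = 3, then τ(3) = 3, then σ(3) = 8. So (στρ)(5) = 8.

8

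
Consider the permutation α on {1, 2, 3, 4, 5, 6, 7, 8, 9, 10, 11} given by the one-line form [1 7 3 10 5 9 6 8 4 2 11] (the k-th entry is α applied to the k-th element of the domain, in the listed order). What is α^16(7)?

10

Tracing 7 → 6 → … returns to 7 after 6 steps, so 7 lies in a 6-cycle (2 7 6 9 4 10).
Since the cycle has length 6, α^16 acts on it the same as α^4 (16 mod 6 = 4).
Advancing 4 steps from 7: 7 → 6 → 9 → 4 → 10.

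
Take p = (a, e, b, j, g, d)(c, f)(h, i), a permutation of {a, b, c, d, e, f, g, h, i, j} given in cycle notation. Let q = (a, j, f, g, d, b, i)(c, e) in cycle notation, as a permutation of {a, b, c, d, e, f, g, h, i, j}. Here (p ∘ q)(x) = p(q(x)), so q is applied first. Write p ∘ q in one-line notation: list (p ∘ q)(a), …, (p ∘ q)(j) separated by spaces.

(p ∘ q)(x) = p(q(x)). Computing each image: p(q(a)) = p(j) = g, p(q(b)) = p(i) = h, p(q(c)) = p(e) = b, p(q(d)) = p(b) = j, p(q(e)) = p(c) = f, p(q(f)) = p(g) = d, p(q(g)) = p(d) = a, p(q(h)) = p(h) = i, p(q(i)) = p(a) = e, p(q(j)) = p(f) = c.
Hence p ∘ q = [g h b j f d a i e c].

g h b j f d a i e c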